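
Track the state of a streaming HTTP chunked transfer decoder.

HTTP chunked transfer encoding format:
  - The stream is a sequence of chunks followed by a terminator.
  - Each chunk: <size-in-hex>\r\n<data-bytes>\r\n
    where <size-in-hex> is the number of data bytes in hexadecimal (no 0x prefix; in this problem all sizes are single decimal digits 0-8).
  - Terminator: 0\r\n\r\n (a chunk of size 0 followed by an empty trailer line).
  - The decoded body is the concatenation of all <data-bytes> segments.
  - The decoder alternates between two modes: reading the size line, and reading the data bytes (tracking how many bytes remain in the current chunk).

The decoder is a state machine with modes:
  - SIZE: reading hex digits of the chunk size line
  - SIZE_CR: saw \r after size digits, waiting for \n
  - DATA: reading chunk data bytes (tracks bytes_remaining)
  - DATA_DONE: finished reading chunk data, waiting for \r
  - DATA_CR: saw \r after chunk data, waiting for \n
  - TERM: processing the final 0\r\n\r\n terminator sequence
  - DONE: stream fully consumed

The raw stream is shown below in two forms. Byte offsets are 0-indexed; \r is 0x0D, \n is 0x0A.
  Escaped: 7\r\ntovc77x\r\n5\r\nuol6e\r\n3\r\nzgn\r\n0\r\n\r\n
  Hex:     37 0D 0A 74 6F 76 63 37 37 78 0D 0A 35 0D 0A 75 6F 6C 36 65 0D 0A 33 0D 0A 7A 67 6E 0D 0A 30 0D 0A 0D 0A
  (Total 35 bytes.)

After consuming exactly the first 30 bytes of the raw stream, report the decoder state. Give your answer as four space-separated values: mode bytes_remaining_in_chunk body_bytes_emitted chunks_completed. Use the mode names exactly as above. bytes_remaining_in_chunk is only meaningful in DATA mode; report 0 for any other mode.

Byte 0 = '7': mode=SIZE remaining=0 emitted=0 chunks_done=0
Byte 1 = 0x0D: mode=SIZE_CR remaining=0 emitted=0 chunks_done=0
Byte 2 = 0x0A: mode=DATA remaining=7 emitted=0 chunks_done=0
Byte 3 = 't': mode=DATA remaining=6 emitted=1 chunks_done=0
Byte 4 = 'o': mode=DATA remaining=5 emitted=2 chunks_done=0
Byte 5 = 'v': mode=DATA remaining=4 emitted=3 chunks_done=0
Byte 6 = 'c': mode=DATA remaining=3 emitted=4 chunks_done=0
Byte 7 = '7': mode=DATA remaining=2 emitted=5 chunks_done=0
Byte 8 = '7': mode=DATA remaining=1 emitted=6 chunks_done=0
Byte 9 = 'x': mode=DATA_DONE remaining=0 emitted=7 chunks_done=0
Byte 10 = 0x0D: mode=DATA_CR remaining=0 emitted=7 chunks_done=0
Byte 11 = 0x0A: mode=SIZE remaining=0 emitted=7 chunks_done=1
Byte 12 = '5': mode=SIZE remaining=0 emitted=7 chunks_done=1
Byte 13 = 0x0D: mode=SIZE_CR remaining=0 emitted=7 chunks_done=1
Byte 14 = 0x0A: mode=DATA remaining=5 emitted=7 chunks_done=1
Byte 15 = 'u': mode=DATA remaining=4 emitted=8 chunks_done=1
Byte 16 = 'o': mode=DATA remaining=3 emitted=9 chunks_done=1
Byte 17 = 'l': mode=DATA remaining=2 emitted=10 chunks_done=1
Byte 18 = '6': mode=DATA remaining=1 emitted=11 chunks_done=1
Byte 19 = 'e': mode=DATA_DONE remaining=0 emitted=12 chunks_done=1
Byte 20 = 0x0D: mode=DATA_CR remaining=0 emitted=12 chunks_done=1
Byte 21 = 0x0A: mode=SIZE remaining=0 emitted=12 chunks_done=2
Byte 22 = '3': mode=SIZE remaining=0 emitted=12 chunks_done=2
Byte 23 = 0x0D: mode=SIZE_CR remaining=0 emitted=12 chunks_done=2
Byte 24 = 0x0A: mode=DATA remaining=3 emitted=12 chunks_done=2
Byte 25 = 'z': mode=DATA remaining=2 emitted=13 chunks_done=2
Byte 26 = 'g': mode=DATA remaining=1 emitted=14 chunks_done=2
Byte 27 = 'n': mode=DATA_DONE remaining=0 emitted=15 chunks_done=2
Byte 28 = 0x0D: mode=DATA_CR remaining=0 emitted=15 chunks_done=2
Byte 29 = 0x0A: mode=SIZE remaining=0 emitted=15 chunks_done=3

Answer: SIZE 0 15 3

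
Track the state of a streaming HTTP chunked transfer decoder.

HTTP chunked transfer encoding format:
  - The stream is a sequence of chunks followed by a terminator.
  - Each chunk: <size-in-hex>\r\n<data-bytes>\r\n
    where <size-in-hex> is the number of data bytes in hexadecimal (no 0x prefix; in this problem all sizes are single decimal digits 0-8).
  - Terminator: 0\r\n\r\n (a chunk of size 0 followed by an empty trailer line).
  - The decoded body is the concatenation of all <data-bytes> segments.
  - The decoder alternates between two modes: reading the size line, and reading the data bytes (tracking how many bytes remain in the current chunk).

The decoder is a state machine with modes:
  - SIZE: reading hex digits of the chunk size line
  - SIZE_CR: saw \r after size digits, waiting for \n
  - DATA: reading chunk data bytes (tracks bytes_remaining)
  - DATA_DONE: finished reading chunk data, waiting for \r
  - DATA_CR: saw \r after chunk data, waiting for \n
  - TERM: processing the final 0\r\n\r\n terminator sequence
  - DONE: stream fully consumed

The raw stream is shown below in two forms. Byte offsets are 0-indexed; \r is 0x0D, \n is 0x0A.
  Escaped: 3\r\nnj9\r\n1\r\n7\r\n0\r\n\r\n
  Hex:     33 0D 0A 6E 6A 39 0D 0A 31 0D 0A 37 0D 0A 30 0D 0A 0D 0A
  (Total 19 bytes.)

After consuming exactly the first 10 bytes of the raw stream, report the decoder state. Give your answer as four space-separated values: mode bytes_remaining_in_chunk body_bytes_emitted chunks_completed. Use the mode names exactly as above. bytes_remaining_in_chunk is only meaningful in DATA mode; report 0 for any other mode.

Byte 0 = '3': mode=SIZE remaining=0 emitted=0 chunks_done=0
Byte 1 = 0x0D: mode=SIZE_CR remaining=0 emitted=0 chunks_done=0
Byte 2 = 0x0A: mode=DATA remaining=3 emitted=0 chunks_done=0
Byte 3 = 'n': mode=DATA remaining=2 emitted=1 chunks_done=0
Byte 4 = 'j': mode=DATA remaining=1 emitted=2 chunks_done=0
Byte 5 = '9': mode=DATA_DONE remaining=0 emitted=3 chunks_done=0
Byte 6 = 0x0D: mode=DATA_CR remaining=0 emitted=3 chunks_done=0
Byte 7 = 0x0A: mode=SIZE remaining=0 emitted=3 chunks_done=1
Byte 8 = '1': mode=SIZE remaining=0 emitted=3 chunks_done=1
Byte 9 = 0x0D: mode=SIZE_CR remaining=0 emitted=3 chunks_done=1

Answer: SIZE_CR 0 3 1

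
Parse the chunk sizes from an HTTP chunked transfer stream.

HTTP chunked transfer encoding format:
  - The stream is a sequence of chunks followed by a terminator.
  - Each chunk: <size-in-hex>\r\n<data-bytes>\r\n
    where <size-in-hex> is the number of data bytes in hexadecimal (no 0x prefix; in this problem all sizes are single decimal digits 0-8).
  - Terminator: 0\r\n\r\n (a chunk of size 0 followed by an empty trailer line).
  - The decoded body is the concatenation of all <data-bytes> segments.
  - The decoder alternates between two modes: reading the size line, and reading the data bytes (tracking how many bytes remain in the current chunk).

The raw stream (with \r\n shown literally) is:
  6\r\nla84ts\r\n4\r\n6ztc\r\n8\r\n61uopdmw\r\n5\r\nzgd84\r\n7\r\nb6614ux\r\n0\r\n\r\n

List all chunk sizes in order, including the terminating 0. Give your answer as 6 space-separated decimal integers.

Chunk 1: stream[0..1]='6' size=0x6=6, data at stream[3..9]='la84ts' -> body[0..6], body so far='la84ts'
Chunk 2: stream[11..12]='4' size=0x4=4, data at stream[14..18]='6ztc' -> body[6..10], body so far='la84ts6ztc'
Chunk 3: stream[20..21]='8' size=0x8=8, data at stream[23..31]='61uopdmw' -> body[10..18], body so far='la84ts6ztc61uopdmw'
Chunk 4: stream[33..34]='5' size=0x5=5, data at stream[36..41]='zgd84' -> body[18..23], body so far='la84ts6ztc61uopdmwzgd84'
Chunk 5: stream[43..44]='7' size=0x7=7, data at stream[46..53]='b6614ux' -> body[23..30], body so far='la84ts6ztc61uopdmwzgd84b6614ux'
Chunk 6: stream[55..56]='0' size=0 (terminator). Final body='la84ts6ztc61uopdmwzgd84b6614ux' (30 bytes)

Answer: 6 4 8 5 7 0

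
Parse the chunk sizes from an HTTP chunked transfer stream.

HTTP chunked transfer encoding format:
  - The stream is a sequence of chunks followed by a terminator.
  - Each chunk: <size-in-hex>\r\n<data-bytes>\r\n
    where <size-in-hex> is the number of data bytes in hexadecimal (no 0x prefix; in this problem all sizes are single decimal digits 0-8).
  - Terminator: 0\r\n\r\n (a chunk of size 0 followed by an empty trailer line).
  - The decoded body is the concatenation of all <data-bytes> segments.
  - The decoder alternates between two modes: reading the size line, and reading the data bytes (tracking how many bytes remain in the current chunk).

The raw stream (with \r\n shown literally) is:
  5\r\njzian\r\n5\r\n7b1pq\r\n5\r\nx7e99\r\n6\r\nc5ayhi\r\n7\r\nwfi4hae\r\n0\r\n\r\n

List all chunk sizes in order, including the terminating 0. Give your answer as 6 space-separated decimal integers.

Answer: 5 5 5 6 7 0

Derivation:
Chunk 1: stream[0..1]='5' size=0x5=5, data at stream[3..8]='jzian' -> body[0..5], body so far='jzian'
Chunk 2: stream[10..11]='5' size=0x5=5, data at stream[13..18]='7b1pq' -> body[5..10], body so far='jzian7b1pq'
Chunk 3: stream[20..21]='5' size=0x5=5, data at stream[23..28]='x7e99' -> body[10..15], body so far='jzian7b1pqx7e99'
Chunk 4: stream[30..31]='6' size=0x6=6, data at stream[33..39]='c5ayhi' -> body[15..21], body so far='jzian7b1pqx7e99c5ayhi'
Chunk 5: stream[41..42]='7' size=0x7=7, data at stream[44..51]='wfi4hae' -> body[21..28], body so far='jzian7b1pqx7e99c5ayhiwfi4hae'
Chunk 6: stream[53..54]='0' size=0 (terminator). Final body='jzian7b1pqx7e99c5ayhiwfi4hae' (28 bytes)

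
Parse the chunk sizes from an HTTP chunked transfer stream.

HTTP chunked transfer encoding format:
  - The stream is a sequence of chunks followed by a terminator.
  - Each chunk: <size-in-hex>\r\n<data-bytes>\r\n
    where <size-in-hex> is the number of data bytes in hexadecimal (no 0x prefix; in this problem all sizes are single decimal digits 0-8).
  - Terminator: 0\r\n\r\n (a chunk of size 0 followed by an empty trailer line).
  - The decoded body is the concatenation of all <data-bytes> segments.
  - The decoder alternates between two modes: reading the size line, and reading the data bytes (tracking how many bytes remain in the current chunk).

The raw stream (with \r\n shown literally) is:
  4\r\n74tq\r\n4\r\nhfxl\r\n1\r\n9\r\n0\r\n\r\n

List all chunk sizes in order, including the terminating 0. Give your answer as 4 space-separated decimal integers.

Chunk 1: stream[0..1]='4' size=0x4=4, data at stream[3..7]='74tq' -> body[0..4], body so far='74tq'
Chunk 2: stream[9..10]='4' size=0x4=4, data at stream[12..16]='hfxl' -> body[4..8], body so far='74tqhfxl'
Chunk 3: stream[18..19]='1' size=0x1=1, data at stream[21..22]='9' -> body[8..9], body so far='74tqhfxl9'
Chunk 4: stream[24..25]='0' size=0 (terminator). Final body='74tqhfxl9' (9 bytes)

Answer: 4 4 1 0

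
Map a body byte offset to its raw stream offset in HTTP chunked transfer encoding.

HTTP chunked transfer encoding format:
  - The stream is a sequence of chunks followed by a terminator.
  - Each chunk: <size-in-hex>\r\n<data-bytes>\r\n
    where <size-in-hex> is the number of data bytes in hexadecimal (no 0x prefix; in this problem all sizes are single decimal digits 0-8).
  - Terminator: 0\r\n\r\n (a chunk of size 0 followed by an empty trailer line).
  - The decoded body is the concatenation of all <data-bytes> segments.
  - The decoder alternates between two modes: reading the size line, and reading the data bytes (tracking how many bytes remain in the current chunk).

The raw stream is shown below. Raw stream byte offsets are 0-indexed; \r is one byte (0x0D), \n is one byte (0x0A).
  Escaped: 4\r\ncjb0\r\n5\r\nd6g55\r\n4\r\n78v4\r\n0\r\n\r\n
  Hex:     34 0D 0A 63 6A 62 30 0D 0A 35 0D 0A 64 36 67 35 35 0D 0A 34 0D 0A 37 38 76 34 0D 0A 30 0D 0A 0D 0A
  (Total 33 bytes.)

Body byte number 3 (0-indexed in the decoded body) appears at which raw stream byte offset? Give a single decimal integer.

Answer: 6

Derivation:
Chunk 1: stream[0..1]='4' size=0x4=4, data at stream[3..7]='cjb0' -> body[0..4], body so far='cjb0'
Chunk 2: stream[9..10]='5' size=0x5=5, data at stream[12..17]='d6g55' -> body[4..9], body so far='cjb0d6g55'
Chunk 3: stream[19..20]='4' size=0x4=4, data at stream[22..26]='78v4' -> body[9..13], body so far='cjb0d6g5578v4'
Chunk 4: stream[28..29]='0' size=0 (terminator). Final body='cjb0d6g5578v4' (13 bytes)
Body byte 3 at stream offset 6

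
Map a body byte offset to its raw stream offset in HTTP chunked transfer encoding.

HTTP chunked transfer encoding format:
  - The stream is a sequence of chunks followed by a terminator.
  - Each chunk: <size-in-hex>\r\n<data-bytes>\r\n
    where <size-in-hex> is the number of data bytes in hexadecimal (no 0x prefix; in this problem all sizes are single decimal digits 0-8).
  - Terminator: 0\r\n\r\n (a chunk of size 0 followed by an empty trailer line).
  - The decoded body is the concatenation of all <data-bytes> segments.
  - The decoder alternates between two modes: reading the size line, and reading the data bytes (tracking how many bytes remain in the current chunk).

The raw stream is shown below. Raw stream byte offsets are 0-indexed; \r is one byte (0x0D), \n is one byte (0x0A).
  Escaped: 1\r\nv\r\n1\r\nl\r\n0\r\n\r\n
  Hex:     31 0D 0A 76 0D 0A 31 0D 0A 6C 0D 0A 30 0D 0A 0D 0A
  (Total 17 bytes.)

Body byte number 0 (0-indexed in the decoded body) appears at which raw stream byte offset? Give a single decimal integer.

Answer: 3

Derivation:
Chunk 1: stream[0..1]='1' size=0x1=1, data at stream[3..4]='v' -> body[0..1], body so far='v'
Chunk 2: stream[6..7]='1' size=0x1=1, data at stream[9..10]='l' -> body[1..2], body so far='vl'
Chunk 3: stream[12..13]='0' size=0 (terminator). Final body='vl' (2 bytes)
Body byte 0 at stream offset 3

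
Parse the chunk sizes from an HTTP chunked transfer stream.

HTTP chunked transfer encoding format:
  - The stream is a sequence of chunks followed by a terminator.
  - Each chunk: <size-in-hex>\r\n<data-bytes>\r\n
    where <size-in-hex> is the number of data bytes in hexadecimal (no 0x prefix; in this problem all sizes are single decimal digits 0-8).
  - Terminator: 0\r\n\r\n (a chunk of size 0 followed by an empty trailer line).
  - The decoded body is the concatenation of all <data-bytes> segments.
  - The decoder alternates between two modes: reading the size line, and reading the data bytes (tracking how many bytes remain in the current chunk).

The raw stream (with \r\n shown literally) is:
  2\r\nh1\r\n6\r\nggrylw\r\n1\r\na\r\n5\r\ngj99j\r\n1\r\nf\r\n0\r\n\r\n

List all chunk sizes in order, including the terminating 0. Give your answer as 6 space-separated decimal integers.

Answer: 2 6 1 5 1 0

Derivation:
Chunk 1: stream[0..1]='2' size=0x2=2, data at stream[3..5]='h1' -> body[0..2], body so far='h1'
Chunk 2: stream[7..8]='6' size=0x6=6, data at stream[10..16]='ggrylw' -> body[2..8], body so far='h1ggrylw'
Chunk 3: stream[18..19]='1' size=0x1=1, data at stream[21..22]='a' -> body[8..9], body so far='h1ggrylwa'
Chunk 4: stream[24..25]='5' size=0x5=5, data at stream[27..32]='gj99j' -> body[9..14], body so far='h1ggrylwagj99j'
Chunk 5: stream[34..35]='1' size=0x1=1, data at stream[37..38]='f' -> body[14..15], body so far='h1ggrylwagj99jf'
Chunk 6: stream[40..41]='0' size=0 (terminator). Final body='h1ggrylwagj99jf' (15 bytes)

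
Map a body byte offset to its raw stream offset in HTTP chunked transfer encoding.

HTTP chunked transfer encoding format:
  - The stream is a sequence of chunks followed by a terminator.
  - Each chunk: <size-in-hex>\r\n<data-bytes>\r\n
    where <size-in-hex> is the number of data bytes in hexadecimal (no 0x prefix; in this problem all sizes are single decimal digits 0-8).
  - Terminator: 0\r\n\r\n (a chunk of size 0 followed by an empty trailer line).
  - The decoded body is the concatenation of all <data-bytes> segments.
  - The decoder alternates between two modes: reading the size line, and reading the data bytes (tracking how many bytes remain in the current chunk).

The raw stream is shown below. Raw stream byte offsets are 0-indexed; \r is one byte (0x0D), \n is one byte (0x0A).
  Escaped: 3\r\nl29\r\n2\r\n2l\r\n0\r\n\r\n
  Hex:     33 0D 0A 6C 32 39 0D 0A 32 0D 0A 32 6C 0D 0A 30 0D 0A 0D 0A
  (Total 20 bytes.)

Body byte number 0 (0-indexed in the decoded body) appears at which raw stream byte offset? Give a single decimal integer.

Chunk 1: stream[0..1]='3' size=0x3=3, data at stream[3..6]='l29' -> body[0..3], body so far='l29'
Chunk 2: stream[8..9]='2' size=0x2=2, data at stream[11..13]='2l' -> body[3..5], body so far='l292l'
Chunk 3: stream[15..16]='0' size=0 (terminator). Final body='l292l' (5 bytes)
Body byte 0 at stream offset 3

Answer: 3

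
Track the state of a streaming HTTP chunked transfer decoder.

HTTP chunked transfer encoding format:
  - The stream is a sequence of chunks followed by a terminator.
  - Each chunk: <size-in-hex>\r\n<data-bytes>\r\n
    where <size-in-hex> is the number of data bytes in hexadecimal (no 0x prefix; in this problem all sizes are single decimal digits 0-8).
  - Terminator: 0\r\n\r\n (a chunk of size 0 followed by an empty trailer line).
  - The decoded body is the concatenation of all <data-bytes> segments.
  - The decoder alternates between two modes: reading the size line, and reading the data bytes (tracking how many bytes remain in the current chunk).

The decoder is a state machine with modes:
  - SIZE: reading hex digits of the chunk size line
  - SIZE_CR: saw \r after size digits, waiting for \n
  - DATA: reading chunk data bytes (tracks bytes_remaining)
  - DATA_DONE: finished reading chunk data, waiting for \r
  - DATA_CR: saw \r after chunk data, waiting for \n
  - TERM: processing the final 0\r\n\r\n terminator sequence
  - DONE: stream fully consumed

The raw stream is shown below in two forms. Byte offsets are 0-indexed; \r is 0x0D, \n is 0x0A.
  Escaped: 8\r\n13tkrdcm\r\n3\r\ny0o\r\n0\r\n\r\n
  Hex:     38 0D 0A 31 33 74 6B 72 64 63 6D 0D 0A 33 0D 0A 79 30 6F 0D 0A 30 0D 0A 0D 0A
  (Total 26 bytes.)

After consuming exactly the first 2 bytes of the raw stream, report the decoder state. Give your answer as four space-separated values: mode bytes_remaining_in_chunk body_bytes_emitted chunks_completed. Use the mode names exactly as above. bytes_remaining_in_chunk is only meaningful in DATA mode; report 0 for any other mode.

Answer: SIZE_CR 0 0 0

Derivation:
Byte 0 = '8': mode=SIZE remaining=0 emitted=0 chunks_done=0
Byte 1 = 0x0D: mode=SIZE_CR remaining=0 emitted=0 chunks_done=0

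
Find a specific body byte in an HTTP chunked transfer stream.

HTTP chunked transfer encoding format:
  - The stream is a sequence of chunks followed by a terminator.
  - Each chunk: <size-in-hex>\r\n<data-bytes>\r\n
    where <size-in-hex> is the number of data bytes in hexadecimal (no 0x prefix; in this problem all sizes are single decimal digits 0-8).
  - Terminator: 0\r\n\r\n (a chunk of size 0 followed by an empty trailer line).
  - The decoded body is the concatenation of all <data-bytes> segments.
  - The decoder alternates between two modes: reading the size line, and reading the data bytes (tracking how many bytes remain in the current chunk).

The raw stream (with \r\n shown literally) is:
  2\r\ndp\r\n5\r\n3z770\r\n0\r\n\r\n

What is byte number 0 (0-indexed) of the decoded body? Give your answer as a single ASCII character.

Answer: d

Derivation:
Chunk 1: stream[0..1]='2' size=0x2=2, data at stream[3..5]='dp' -> body[0..2], body so far='dp'
Chunk 2: stream[7..8]='5' size=0x5=5, data at stream[10..15]='3z770' -> body[2..7], body so far='dp3z770'
Chunk 3: stream[17..18]='0' size=0 (terminator). Final body='dp3z770' (7 bytes)
Body byte 0 = 'd'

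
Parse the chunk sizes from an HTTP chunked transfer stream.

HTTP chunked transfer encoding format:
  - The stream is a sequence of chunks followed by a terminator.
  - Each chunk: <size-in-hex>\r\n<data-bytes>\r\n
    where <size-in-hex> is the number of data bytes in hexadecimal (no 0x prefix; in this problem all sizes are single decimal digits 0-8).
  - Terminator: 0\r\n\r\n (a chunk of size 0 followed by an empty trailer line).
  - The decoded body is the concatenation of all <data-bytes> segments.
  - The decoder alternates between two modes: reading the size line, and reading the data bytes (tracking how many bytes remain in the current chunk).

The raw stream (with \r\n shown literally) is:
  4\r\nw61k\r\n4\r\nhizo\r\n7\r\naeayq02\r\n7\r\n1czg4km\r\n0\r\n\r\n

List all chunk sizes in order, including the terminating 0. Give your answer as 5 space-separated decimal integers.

Answer: 4 4 7 7 0

Derivation:
Chunk 1: stream[0..1]='4' size=0x4=4, data at stream[3..7]='w61k' -> body[0..4], body so far='w61k'
Chunk 2: stream[9..10]='4' size=0x4=4, data at stream[12..16]='hizo' -> body[4..8], body so far='w61khizo'
Chunk 3: stream[18..19]='7' size=0x7=7, data at stream[21..28]='aeayq02' -> body[8..15], body so far='w61khizoaeayq02'
Chunk 4: stream[30..31]='7' size=0x7=7, data at stream[33..40]='1czg4km' -> body[15..22], body so far='w61khizoaeayq021czg4km'
Chunk 5: stream[42..43]='0' size=0 (terminator). Final body='w61khizoaeayq021czg4km' (22 bytes)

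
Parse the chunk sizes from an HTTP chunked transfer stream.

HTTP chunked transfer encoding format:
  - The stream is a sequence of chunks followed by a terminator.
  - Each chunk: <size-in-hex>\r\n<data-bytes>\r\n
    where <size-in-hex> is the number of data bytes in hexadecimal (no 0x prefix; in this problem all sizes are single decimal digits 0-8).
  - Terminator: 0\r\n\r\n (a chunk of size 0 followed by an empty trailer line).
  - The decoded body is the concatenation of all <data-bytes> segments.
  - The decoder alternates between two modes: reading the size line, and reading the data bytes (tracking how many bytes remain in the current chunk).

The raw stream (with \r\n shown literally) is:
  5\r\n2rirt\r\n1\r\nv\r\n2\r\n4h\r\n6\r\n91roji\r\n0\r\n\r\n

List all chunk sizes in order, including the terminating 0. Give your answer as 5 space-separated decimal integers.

Answer: 5 1 2 6 0

Derivation:
Chunk 1: stream[0..1]='5' size=0x5=5, data at stream[3..8]='2rirt' -> body[0..5], body so far='2rirt'
Chunk 2: stream[10..11]='1' size=0x1=1, data at stream[13..14]='v' -> body[5..6], body so far='2rirtv'
Chunk 3: stream[16..17]='2' size=0x2=2, data at stream[19..21]='4h' -> body[6..8], body so far='2rirtv4h'
Chunk 4: stream[23..24]='6' size=0x6=6, data at stream[26..32]='91roji' -> body[8..14], body so far='2rirtv4h91roji'
Chunk 5: stream[34..35]='0' size=0 (terminator). Final body='2rirtv4h91roji' (14 bytes)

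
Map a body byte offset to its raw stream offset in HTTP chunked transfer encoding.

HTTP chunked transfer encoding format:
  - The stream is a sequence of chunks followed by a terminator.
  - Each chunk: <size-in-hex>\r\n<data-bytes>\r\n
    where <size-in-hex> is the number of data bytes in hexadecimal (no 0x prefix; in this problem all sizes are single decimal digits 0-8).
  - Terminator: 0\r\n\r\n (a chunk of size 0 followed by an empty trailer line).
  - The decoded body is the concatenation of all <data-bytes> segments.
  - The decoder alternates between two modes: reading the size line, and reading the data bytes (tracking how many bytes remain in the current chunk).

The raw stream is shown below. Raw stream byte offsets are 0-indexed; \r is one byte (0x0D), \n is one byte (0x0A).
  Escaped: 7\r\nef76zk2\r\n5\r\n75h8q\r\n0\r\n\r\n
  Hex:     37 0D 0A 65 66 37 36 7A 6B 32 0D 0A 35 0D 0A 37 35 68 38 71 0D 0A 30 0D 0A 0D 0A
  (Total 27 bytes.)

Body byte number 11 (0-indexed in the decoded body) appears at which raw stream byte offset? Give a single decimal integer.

Answer: 19

Derivation:
Chunk 1: stream[0..1]='7' size=0x7=7, data at stream[3..10]='ef76zk2' -> body[0..7], body so far='ef76zk2'
Chunk 2: stream[12..13]='5' size=0x5=5, data at stream[15..20]='75h8q' -> body[7..12], body so far='ef76zk275h8q'
Chunk 3: stream[22..23]='0' size=0 (terminator). Final body='ef76zk275h8q' (12 bytes)
Body byte 11 at stream offset 19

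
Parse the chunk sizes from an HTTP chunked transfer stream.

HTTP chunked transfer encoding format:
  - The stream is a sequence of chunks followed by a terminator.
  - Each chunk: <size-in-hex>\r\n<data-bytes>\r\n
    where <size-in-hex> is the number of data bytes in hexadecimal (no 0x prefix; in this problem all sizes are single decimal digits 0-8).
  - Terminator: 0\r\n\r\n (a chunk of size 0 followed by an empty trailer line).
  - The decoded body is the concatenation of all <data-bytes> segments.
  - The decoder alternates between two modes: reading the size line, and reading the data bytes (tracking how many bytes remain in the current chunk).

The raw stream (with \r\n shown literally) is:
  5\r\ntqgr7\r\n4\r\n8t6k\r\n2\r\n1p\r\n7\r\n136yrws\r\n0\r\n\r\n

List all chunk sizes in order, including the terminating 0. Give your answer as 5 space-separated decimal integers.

Chunk 1: stream[0..1]='5' size=0x5=5, data at stream[3..8]='tqgr7' -> body[0..5], body so far='tqgr7'
Chunk 2: stream[10..11]='4' size=0x4=4, data at stream[13..17]='8t6k' -> body[5..9], body so far='tqgr78t6k'
Chunk 3: stream[19..20]='2' size=0x2=2, data at stream[22..24]='1p' -> body[9..11], body so far='tqgr78t6k1p'
Chunk 4: stream[26..27]='7' size=0x7=7, data at stream[29..36]='136yrws' -> body[11..18], body so far='tqgr78t6k1p136yrws'
Chunk 5: stream[38..39]='0' size=0 (terminator). Final body='tqgr78t6k1p136yrws' (18 bytes)

Answer: 5 4 2 7 0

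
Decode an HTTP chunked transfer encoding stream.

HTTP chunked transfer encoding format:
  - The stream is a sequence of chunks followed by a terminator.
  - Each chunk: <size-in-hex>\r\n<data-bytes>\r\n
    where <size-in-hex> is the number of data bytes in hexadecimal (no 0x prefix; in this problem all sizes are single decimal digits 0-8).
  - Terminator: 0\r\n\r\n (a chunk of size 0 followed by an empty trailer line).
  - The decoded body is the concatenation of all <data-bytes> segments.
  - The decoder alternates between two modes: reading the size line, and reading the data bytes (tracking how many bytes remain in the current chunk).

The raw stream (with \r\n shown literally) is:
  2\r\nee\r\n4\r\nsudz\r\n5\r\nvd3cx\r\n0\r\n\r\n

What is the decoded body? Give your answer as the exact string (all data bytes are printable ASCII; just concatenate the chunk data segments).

Answer: eesudzvd3cx

Derivation:
Chunk 1: stream[0..1]='2' size=0x2=2, data at stream[3..5]='ee' -> body[0..2], body so far='ee'
Chunk 2: stream[7..8]='4' size=0x4=4, data at stream[10..14]='sudz' -> body[2..6], body so far='eesudz'
Chunk 3: stream[16..17]='5' size=0x5=5, data at stream[19..24]='vd3cx' -> body[6..11], body so far='eesudzvd3cx'
Chunk 4: stream[26..27]='0' size=0 (terminator). Final body='eesudzvd3cx' (11 bytes)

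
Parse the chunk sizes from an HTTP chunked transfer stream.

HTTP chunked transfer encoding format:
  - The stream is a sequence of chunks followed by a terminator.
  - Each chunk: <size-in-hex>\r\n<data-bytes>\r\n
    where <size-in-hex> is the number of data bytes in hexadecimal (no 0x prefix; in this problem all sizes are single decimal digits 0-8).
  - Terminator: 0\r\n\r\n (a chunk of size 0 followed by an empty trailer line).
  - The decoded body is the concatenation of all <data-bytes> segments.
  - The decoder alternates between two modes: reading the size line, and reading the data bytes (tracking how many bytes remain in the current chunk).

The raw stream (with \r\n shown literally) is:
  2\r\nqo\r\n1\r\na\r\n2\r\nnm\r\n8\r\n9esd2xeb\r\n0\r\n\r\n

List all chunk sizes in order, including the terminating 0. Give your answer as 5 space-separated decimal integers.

Chunk 1: stream[0..1]='2' size=0x2=2, data at stream[3..5]='qo' -> body[0..2], body so far='qo'
Chunk 2: stream[7..8]='1' size=0x1=1, data at stream[10..11]='a' -> body[2..3], body so far='qoa'
Chunk 3: stream[13..14]='2' size=0x2=2, data at stream[16..18]='nm' -> body[3..5], body so far='qoanm'
Chunk 4: stream[20..21]='8' size=0x8=8, data at stream[23..31]='9esd2xeb' -> body[5..13], body so far='qoanm9esd2xeb'
Chunk 5: stream[33..34]='0' size=0 (terminator). Final body='qoanm9esd2xeb' (13 bytes)

Answer: 2 1 2 8 0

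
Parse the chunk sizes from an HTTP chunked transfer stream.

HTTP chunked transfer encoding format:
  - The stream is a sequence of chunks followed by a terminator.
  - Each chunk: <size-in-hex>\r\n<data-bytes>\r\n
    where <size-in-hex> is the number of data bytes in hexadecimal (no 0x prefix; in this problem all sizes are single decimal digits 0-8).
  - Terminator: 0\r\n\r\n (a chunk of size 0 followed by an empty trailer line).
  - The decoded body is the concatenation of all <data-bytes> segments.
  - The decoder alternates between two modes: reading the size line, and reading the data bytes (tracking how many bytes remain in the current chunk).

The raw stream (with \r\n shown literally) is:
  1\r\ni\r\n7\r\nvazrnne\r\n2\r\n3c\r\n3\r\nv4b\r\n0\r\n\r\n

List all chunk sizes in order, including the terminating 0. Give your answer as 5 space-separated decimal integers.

Chunk 1: stream[0..1]='1' size=0x1=1, data at stream[3..4]='i' -> body[0..1], body so far='i'
Chunk 2: stream[6..7]='7' size=0x7=7, data at stream[9..16]='vazrnne' -> body[1..8], body so far='ivazrnne'
Chunk 3: stream[18..19]='2' size=0x2=2, data at stream[21..23]='3c' -> body[8..10], body so far='ivazrnne3c'
Chunk 4: stream[25..26]='3' size=0x3=3, data at stream[28..31]='v4b' -> body[10..13], body so far='ivazrnne3cv4b'
Chunk 5: stream[33..34]='0' size=0 (terminator). Final body='ivazrnne3cv4b' (13 bytes)

Answer: 1 7 2 3 0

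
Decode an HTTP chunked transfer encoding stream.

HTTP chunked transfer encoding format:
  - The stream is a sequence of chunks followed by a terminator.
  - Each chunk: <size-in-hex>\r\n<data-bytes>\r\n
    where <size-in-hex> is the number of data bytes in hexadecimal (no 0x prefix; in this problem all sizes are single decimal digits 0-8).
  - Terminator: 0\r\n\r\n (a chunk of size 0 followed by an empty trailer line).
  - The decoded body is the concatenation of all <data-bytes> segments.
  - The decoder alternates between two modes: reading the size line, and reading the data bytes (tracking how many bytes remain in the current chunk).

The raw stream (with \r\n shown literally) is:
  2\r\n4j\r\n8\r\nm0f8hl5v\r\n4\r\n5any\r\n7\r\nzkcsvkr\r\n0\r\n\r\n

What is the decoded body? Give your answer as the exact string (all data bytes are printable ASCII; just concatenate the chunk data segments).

Answer: 4jm0f8hl5v5anyzkcsvkr

Derivation:
Chunk 1: stream[0..1]='2' size=0x2=2, data at stream[3..5]='4j' -> body[0..2], body so far='4j'
Chunk 2: stream[7..8]='8' size=0x8=8, data at stream[10..18]='m0f8hl5v' -> body[2..10], body so far='4jm0f8hl5v'
Chunk 3: stream[20..21]='4' size=0x4=4, data at stream[23..27]='5any' -> body[10..14], body so far='4jm0f8hl5v5any'
Chunk 4: stream[29..30]='7' size=0x7=7, data at stream[32..39]='zkcsvkr' -> body[14..21], body so far='4jm0f8hl5v5anyzkcsvkr'
Chunk 5: stream[41..42]='0' size=0 (terminator). Final body='4jm0f8hl5v5anyzkcsvkr' (21 bytes)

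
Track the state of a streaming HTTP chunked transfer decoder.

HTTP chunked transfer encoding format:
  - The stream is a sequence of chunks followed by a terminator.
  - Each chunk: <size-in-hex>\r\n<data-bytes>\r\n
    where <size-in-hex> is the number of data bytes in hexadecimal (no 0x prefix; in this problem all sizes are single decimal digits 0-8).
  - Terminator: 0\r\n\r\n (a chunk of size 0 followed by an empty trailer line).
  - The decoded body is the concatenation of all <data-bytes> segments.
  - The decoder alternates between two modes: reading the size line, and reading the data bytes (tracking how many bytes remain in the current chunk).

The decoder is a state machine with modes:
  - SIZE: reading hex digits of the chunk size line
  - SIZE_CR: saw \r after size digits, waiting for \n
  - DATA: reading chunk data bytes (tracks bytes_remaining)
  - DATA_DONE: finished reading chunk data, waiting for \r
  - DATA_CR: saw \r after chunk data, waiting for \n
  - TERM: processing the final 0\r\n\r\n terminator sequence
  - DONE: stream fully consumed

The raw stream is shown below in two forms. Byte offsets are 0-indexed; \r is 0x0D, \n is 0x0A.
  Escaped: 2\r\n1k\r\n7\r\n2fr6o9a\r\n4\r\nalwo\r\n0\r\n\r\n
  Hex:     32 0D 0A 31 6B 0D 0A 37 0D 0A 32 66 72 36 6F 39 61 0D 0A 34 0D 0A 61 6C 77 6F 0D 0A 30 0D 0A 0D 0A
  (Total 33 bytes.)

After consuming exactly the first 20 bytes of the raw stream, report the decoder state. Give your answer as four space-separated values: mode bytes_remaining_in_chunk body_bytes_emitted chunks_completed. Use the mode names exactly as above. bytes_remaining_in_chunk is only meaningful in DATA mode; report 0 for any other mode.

Answer: SIZE 0 9 2

Derivation:
Byte 0 = '2': mode=SIZE remaining=0 emitted=0 chunks_done=0
Byte 1 = 0x0D: mode=SIZE_CR remaining=0 emitted=0 chunks_done=0
Byte 2 = 0x0A: mode=DATA remaining=2 emitted=0 chunks_done=0
Byte 3 = '1': mode=DATA remaining=1 emitted=1 chunks_done=0
Byte 4 = 'k': mode=DATA_DONE remaining=0 emitted=2 chunks_done=0
Byte 5 = 0x0D: mode=DATA_CR remaining=0 emitted=2 chunks_done=0
Byte 6 = 0x0A: mode=SIZE remaining=0 emitted=2 chunks_done=1
Byte 7 = '7': mode=SIZE remaining=0 emitted=2 chunks_done=1
Byte 8 = 0x0D: mode=SIZE_CR remaining=0 emitted=2 chunks_done=1
Byte 9 = 0x0A: mode=DATA remaining=7 emitted=2 chunks_done=1
Byte 10 = '2': mode=DATA remaining=6 emitted=3 chunks_done=1
Byte 11 = 'f': mode=DATA remaining=5 emitted=4 chunks_done=1
Byte 12 = 'r': mode=DATA remaining=4 emitted=5 chunks_done=1
Byte 13 = '6': mode=DATA remaining=3 emitted=6 chunks_done=1
Byte 14 = 'o': mode=DATA remaining=2 emitted=7 chunks_done=1
Byte 15 = '9': mode=DATA remaining=1 emitted=8 chunks_done=1
Byte 16 = 'a': mode=DATA_DONE remaining=0 emitted=9 chunks_done=1
Byte 17 = 0x0D: mode=DATA_CR remaining=0 emitted=9 chunks_done=1
Byte 18 = 0x0A: mode=SIZE remaining=0 emitted=9 chunks_done=2
Byte 19 = '4': mode=SIZE remaining=0 emitted=9 chunks_done=2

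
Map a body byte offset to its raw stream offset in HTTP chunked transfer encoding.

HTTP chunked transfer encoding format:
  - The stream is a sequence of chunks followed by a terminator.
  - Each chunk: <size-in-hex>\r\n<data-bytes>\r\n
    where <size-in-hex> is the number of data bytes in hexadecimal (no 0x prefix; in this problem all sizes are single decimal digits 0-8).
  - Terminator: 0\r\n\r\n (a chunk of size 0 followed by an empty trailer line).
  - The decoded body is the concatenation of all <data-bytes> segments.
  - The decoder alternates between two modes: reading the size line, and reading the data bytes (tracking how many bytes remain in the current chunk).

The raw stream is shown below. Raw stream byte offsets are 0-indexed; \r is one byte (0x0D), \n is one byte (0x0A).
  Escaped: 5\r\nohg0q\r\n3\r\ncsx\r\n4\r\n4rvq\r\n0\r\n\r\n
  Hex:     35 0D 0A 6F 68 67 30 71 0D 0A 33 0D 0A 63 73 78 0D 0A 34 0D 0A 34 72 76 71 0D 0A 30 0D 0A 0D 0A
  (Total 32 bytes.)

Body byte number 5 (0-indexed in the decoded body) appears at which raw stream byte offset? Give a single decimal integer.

Chunk 1: stream[0..1]='5' size=0x5=5, data at stream[3..8]='ohg0q' -> body[0..5], body so far='ohg0q'
Chunk 2: stream[10..11]='3' size=0x3=3, data at stream[13..16]='csx' -> body[5..8], body so far='ohg0qcsx'
Chunk 3: stream[18..19]='4' size=0x4=4, data at stream[21..25]='4rvq' -> body[8..12], body so far='ohg0qcsx4rvq'
Chunk 4: stream[27..28]='0' size=0 (terminator). Final body='ohg0qcsx4rvq' (12 bytes)
Body byte 5 at stream offset 13

Answer: 13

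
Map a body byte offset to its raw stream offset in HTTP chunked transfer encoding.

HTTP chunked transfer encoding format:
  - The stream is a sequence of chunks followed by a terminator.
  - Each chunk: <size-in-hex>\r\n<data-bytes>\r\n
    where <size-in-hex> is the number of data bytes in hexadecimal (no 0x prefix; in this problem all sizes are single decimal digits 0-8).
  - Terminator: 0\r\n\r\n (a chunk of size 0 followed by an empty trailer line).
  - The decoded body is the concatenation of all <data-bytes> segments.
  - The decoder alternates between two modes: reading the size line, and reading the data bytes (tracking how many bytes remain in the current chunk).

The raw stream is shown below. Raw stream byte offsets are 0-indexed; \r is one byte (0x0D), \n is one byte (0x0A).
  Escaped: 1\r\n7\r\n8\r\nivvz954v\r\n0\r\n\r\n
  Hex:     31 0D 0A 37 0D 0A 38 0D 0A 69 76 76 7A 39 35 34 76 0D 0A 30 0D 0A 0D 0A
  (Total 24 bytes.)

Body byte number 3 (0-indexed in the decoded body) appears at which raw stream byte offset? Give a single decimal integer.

Answer: 11

Derivation:
Chunk 1: stream[0..1]='1' size=0x1=1, data at stream[3..4]='7' -> body[0..1], body so far='7'
Chunk 2: stream[6..7]='8' size=0x8=8, data at stream[9..17]='ivvz954v' -> body[1..9], body so far='7ivvz954v'
Chunk 3: stream[19..20]='0' size=0 (terminator). Final body='7ivvz954v' (9 bytes)
Body byte 3 at stream offset 11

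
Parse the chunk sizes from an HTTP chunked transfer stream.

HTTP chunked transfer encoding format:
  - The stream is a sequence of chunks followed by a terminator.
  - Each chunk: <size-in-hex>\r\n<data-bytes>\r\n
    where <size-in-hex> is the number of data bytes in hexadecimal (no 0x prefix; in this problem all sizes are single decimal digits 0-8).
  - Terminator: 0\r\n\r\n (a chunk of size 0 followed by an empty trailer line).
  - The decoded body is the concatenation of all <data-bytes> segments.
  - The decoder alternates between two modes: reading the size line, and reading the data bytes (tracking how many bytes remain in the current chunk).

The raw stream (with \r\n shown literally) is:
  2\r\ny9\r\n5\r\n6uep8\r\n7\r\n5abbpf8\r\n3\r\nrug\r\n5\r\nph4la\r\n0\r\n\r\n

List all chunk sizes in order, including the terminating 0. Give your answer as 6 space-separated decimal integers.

Chunk 1: stream[0..1]='2' size=0x2=2, data at stream[3..5]='y9' -> body[0..2], body so far='y9'
Chunk 2: stream[7..8]='5' size=0x5=5, data at stream[10..15]='6uep8' -> body[2..7], body so far='y96uep8'
Chunk 3: stream[17..18]='7' size=0x7=7, data at stream[20..27]='5abbpf8' -> body[7..14], body so far='y96uep85abbpf8'
Chunk 4: stream[29..30]='3' size=0x3=3, data at stream[32..35]='rug' -> body[14..17], body so far='y96uep85abbpf8rug'
Chunk 5: stream[37..38]='5' size=0x5=5, data at stream[40..45]='ph4la' -> body[17..22], body so far='y96uep85abbpf8rugph4la'
Chunk 6: stream[47..48]='0' size=0 (terminator). Final body='y96uep85abbpf8rugph4la' (22 bytes)

Answer: 2 5 7 3 5 0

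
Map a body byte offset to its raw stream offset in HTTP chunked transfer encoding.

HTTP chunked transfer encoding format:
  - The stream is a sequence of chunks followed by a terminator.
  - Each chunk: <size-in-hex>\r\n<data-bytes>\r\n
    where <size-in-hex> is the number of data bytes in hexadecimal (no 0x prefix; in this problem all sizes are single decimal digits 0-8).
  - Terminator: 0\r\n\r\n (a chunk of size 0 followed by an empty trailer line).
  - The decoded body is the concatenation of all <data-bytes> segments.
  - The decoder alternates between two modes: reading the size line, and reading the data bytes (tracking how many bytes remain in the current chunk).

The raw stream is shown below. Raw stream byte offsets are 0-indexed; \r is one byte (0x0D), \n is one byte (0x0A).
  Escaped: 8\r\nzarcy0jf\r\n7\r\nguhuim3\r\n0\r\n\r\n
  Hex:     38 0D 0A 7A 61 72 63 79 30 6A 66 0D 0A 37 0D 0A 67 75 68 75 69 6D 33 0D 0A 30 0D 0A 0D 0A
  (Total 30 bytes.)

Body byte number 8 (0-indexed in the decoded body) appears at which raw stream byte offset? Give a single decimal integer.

Chunk 1: stream[0..1]='8' size=0x8=8, data at stream[3..11]='zarcy0jf' -> body[0..8], body so far='zarcy0jf'
Chunk 2: stream[13..14]='7' size=0x7=7, data at stream[16..23]='guhuim3' -> body[8..15], body so far='zarcy0jfguhuim3'
Chunk 3: stream[25..26]='0' size=0 (terminator). Final body='zarcy0jfguhuim3' (15 bytes)
Body byte 8 at stream offset 16

Answer: 16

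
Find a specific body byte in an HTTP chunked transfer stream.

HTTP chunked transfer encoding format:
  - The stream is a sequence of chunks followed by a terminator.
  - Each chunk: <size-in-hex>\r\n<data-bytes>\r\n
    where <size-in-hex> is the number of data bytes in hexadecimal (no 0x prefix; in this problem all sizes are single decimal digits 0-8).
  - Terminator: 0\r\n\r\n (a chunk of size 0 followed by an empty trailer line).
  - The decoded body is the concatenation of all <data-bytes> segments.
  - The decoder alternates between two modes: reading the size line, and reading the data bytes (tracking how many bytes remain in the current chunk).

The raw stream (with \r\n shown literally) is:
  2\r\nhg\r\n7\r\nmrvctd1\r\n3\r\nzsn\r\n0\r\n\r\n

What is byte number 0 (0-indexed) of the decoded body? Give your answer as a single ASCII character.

Chunk 1: stream[0..1]='2' size=0x2=2, data at stream[3..5]='hg' -> body[0..2], body so far='hg'
Chunk 2: stream[7..8]='7' size=0x7=7, data at stream[10..17]='mrvctd1' -> body[2..9], body so far='hgmrvctd1'
Chunk 3: stream[19..20]='3' size=0x3=3, data at stream[22..25]='zsn' -> body[9..12], body so far='hgmrvctd1zsn'
Chunk 4: stream[27..28]='0' size=0 (terminator). Final body='hgmrvctd1zsn' (12 bytes)
Body byte 0 = 'h'

Answer: h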